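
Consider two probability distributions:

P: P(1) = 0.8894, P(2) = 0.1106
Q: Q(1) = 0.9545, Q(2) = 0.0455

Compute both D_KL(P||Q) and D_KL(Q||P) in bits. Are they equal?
D_KL(P||Q) = 0.0511 bits, D_KL(Q||P) = 0.0390 bits. No, they are not equal.

D_KL(P||Q) = Σ P(x) log₂(P(x)/Q(x))

Computing term by term:
  P(1)·log₂(P(1)/Q(1)) = 0.8894·log₂(0.8894/0.9545) = -0.09064
  P(2)·log₂(P(2)/Q(2)) = 0.1106·log₂(0.1106/0.0455) = 0.14172

D_KL(P||Q) = -0.09064 + 0.14172 = 0.05108 ≈ 0.0511 bits

D_KL(Q||P) = Σ Q(x) log₂(Q(x)/P(x))

Computing term by term:
  Q(1)·log₂(Q(1)/P(1)) = 0.9545·log₂(0.9545/0.8894) = 0.09728
  Q(2)·log₂(Q(2)/P(2)) = 0.0455·log₂(0.0455/0.1106) = -0.05830

D_KL(Q||P) = 0.09728 - 0.05830 = 0.03898 ≈ 0.0390 bits

These are NOT equal (difference: 0.0121 bits). KL divergence is asymmetric: D_KL(P||Q) ≠ D_KL(Q||P) in general.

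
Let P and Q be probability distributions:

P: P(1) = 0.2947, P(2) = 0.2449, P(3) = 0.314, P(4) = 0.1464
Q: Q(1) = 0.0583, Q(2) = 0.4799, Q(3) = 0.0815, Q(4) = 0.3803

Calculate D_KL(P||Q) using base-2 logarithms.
0.8606 bits

D_KL(P||Q) = Σ P(x) log₂(P(x)/Q(x))

Computing term by term:
  P(1)·log₂(P(1)/Q(1)) = 0.2947·log₂(0.2947/0.0583) = 0.68891
  P(2)·log₂(P(2)/Q(2)) = 0.2449·log₂(0.2449/0.4799) = -0.23769
  P(3)·log₂(P(3)/Q(3)) = 0.314·log₂(0.314/0.0815) = 0.61101
  P(4)·log₂(P(4)/Q(4)) = 0.1464·log₂(0.1464/0.3803) = -0.20163

D_KL(P||Q) = 0.68891 - 0.23769 + 0.61101 - 0.20163 = 0.86060 ≈ 0.8606 bits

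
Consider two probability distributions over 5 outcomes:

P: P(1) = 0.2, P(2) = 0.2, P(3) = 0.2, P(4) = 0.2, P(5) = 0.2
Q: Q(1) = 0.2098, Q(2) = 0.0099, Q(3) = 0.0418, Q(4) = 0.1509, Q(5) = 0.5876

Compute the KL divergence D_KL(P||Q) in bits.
1.0755 bits

D_KL(P||Q) = Σ P(x) log₂(P(x)/Q(x))

Computing term by term:
  P(1)·log₂(P(1)/Q(1)) = 0.2·log₂(0.2/0.2098) = -0.01380
  P(2)·log₂(P(2)/Q(2)) = 0.2·log₂(0.2/0.0099) = 0.86729
  P(3)·log₂(P(3)/Q(3)) = 0.2·log₂(0.2/0.0418) = 0.45169
  P(4)·log₂(P(4)/Q(4)) = 0.2·log₂(0.2/0.1509) = 0.08128
  P(5)·log₂(P(5)/Q(5)) = 0.2·log₂(0.2/0.5876) = -0.31097

D_KL(P||Q) = -0.01380 + 0.86729 + 0.45169 + 0.08128 - 0.31097 = 1.07549 ≈ 1.0755 bits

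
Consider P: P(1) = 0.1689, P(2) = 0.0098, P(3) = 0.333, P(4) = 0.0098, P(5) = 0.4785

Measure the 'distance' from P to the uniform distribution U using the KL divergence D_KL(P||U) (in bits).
0.7207 bits

U(i) = 1/5 for all i

D_KL(P||U) = Σ P(x) log₂(P(x) / (1/5))
           = Σ P(x) log₂(P(x)) + log₂(5)
           = log₂(5) - H(P)

H(P) = -Σ P(x) log₂(P(x)):
  -P(1)·log₂(P(1)) = -(0.1689)·log₂(0.1689) = 0.43336
  -P(2)·log₂(P(2)) = -(0.0098)·log₂(0.0098) = 0.06540
  -P(3)·log₂(P(3)) = -(0.333)·log₂(0.333) = 0.52827
  -P(4)·log₂(P(4)) = -(0.0098)·log₂(0.0098) = 0.06540
  -P(5)·log₂(P(5)) = -(0.4785)·log₂(0.4785) = 0.50884
H(P) = 0.43336 + 0.06540 + 0.52827 + 0.06540 + 0.50884 = 1.60127 bits

log₂(5) = 2.32193 bits

D_KL(P||U) = 2.32193 - 1.60127 = 0.72066 ≈ 0.7207 bits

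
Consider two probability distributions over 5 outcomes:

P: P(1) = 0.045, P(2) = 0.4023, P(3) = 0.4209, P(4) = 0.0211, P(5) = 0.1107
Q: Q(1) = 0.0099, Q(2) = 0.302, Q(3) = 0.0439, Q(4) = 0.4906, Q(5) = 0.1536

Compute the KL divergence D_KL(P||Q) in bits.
1.4893 bits

D_KL(P||Q) = Σ P(x) log₂(P(x)/Q(x))

Computing term by term:
  P(1)·log₂(P(1)/Q(1)) = 0.045·log₂(0.045/0.0099) = 0.09830
  P(2)·log₂(P(2)/Q(2)) = 0.4023·log₂(0.4023/0.302) = 0.16644
  P(3)·log₂(P(3)/Q(3)) = 0.4209·log₂(0.4209/0.0439) = 1.37263
  P(4)·log₂(P(4)/Q(4)) = 0.0211·log₂(0.0211/0.4906) = -0.09578
  P(5)·log₂(P(5)/Q(5)) = 0.1107·log₂(0.1107/0.1536) = -0.05231

D_KL(P||Q) = 0.09830 + 0.16644 + 1.37263 - 0.09578 - 0.05231 = 1.48928 ≈ 1.4893 bits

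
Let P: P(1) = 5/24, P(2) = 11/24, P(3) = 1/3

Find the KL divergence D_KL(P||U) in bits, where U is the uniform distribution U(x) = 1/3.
0.0693 bits

U(i) = 1/3 for all i

D_KL(P||U) = Σ P(x) log₂(P(x) / (1/3))
           = Σ P(x) log₂(P(x)) + log₂(3)
           = log₂(3) - H(P)

H(P) = -Σ P(x) log₂(P(x)):
  -P(1)·log₂(P(1)) = -(5/24)·log₂(5/24) = 0.47147
  -P(2)·log₂(P(2)) = -(11/24)·log₂(11/24) = 0.51587
  -P(3)·log₂(P(3)) = -(1/3)·log₂(1/3) = 0.52832
H(P) = 0.47147 + 0.51587 + 0.52832 = 1.51566 bits

log₂(3) = 1.58496 bits

D_KL(P||U) = 1.58496 - 1.51566 = 0.06930 ≈ 0.0693 bits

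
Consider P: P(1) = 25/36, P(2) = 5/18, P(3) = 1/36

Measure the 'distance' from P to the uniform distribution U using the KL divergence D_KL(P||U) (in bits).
0.5627 bits

U(i) = 1/3 for all i

D_KL(P||U) = Σ P(x) log₂(P(x) / (1/3))
           = Σ P(x) log₂(P(x)) + log₂(3)
           = log₂(3) - H(P)

H(P) = -Σ P(x) log₂(P(x)):
  -P(1)·log₂(P(1)) = -(25/36)·log₂(25/36) = 0.36533
  -P(2)·log₂(P(2)) = -(5/18)·log₂(5/18) = 0.51333
  -P(3)·log₂(P(3)) = -(1/36)·log₂(1/36) = 0.14361
H(P) = 0.36533 + 0.51333 + 0.14361 = 1.02227 bits

log₂(3) = 1.58496 bits

D_KL(P||U) = 1.58496 - 1.02227 = 0.56269 ≈ 0.5627 bits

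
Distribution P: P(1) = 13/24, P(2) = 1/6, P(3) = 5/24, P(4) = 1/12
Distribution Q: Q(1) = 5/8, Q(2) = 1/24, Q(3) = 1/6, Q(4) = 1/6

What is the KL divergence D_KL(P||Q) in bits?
0.2052 bits

D_KL(P||Q) = Σ P(x) log₂(P(x)/Q(x))

Computing term by term:
  P(1)·log₂(P(1)/Q(1)) = (13/24)·log₂((13/24)/(5/8)) = -0.11183
  P(2)·log₂(P(2)/Q(2)) = (1/6)·log₂((1/6)/(1/24)) = 0.33333
  P(3)·log₂(P(3)/Q(3)) = (5/24)·log₂((5/24)/(1/6)) = 0.06707
  P(4)·log₂(P(4)/Q(4)) = (1/12)·log₂((1/12)/(1/6)) = -0.08333

D_KL(P||Q) = -0.11183 + 0.33333 + 0.06707 - 0.08333 = 0.20524 ≈ 0.2052 bits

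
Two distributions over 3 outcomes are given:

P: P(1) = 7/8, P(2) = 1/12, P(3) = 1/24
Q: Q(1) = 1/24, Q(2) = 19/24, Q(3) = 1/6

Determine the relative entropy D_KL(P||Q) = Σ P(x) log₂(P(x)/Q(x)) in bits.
3.4893 bits

D_KL(P||Q) = Σ P(x) log₂(P(x)/Q(x))

Computing term by term:
  P(1)·log₂(P(1)/Q(1)) = (7/8)·log₂((7/8)/(1/24)) = 3.84328
  P(2)·log₂(P(2)/Q(2)) = (1/12)·log₂((1/12)/(19/24)) = -0.27066
  P(3)·log₂(P(3)/Q(3)) = (1/24)·log₂((1/24)/(1/6)) = -0.08333

D_KL(P||Q) = 3.84328 - 0.27066 - 0.08333 = 3.48929 ≈ 3.4893 bits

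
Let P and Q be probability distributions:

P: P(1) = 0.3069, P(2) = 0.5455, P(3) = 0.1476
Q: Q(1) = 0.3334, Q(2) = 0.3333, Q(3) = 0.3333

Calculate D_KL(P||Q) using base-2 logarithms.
0.1776 bits

D_KL(P||Q) = Σ P(x) log₂(P(x)/Q(x))

Computing term by term:
  P(1)·log₂(P(1)/Q(1)) = 0.3069·log₂(0.3069/0.3334) = -0.03667
  P(2)·log₂(P(2)/Q(2)) = 0.5455·log₂(0.5455/0.3333) = 0.38772
  P(3)·log₂(P(3)/Q(3)) = 0.1476·log₂(0.1476/0.3333) = -0.17345

D_KL(P||Q) = -0.03667 + 0.38772 - 0.17345 = 0.17760 ≈ 0.1776 bits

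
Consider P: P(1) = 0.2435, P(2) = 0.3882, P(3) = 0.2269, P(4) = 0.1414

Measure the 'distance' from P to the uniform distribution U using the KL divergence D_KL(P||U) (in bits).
0.0892 bits

U(i) = 1/4 for all i

D_KL(P||U) = Σ P(x) log₂(P(x) / (1/4))
           = Σ P(x) log₂(P(x)) + log₂(4)
           = log₂(4) - H(P)

H(P) = -Σ P(x) log₂(P(x)):
  -P(1)·log₂(P(1)) = -(0.2435)·log₂(0.2435) = 0.49625
  -P(2)·log₂(P(2)) = -(0.3882)·log₂(0.3882) = 0.52994
  -P(3)·log₂(P(3)) = -(0.2269)·log₂(0.2269) = 0.48554
  -P(4)·log₂(P(4)) = -(0.1414)·log₂(0.1414) = 0.39905
H(P) = 0.49625 + 0.52994 + 0.48554 + 0.39905 = 1.91078 bits

log₂(4) = 2.00000 bits

D_KL(P||U) = 2.00000 - 1.91078 = 0.08922 ≈ 0.0892 bits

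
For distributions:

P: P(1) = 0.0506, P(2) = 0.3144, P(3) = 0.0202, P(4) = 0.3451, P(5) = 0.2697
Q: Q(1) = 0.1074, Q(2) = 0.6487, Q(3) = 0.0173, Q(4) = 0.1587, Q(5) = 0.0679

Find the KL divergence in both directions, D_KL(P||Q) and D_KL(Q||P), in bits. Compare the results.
D_KL(P||Q) = 0.5445 bits, D_KL(Q||P) = 0.4776 bits. D_KL(P||Q) is larger than D_KL(Q||P) by 0.0669 bits; the two directions differ.

D_KL(P||Q) = Σ P(x) log₂(P(x)/Q(x))

Computing term by term:
  P(1)·log₂(P(1)/Q(1)) = 0.0506·log₂(0.0506/0.1074) = -0.05494
  P(2)·log₂(P(2)/Q(2)) = 0.3144·log₂(0.3144/0.6487) = -0.32853
  P(3)·log₂(P(3)/Q(3)) = 0.0202·log₂(0.0202/0.0173) = 0.00452
  P(4)·log₂(P(4)/Q(4)) = 0.3451·log₂(0.3451/0.1587) = 0.38676
  P(5)·log₂(P(5)/Q(5)) = 0.2697·log₂(0.2697/0.0679) = 0.53667

D_KL(P||Q) = -0.05494 - 0.32853 + 0.00452 + 0.38676 + 0.53667 = 0.54448 ≈ 0.5445 bits

D_KL(Q||P) = Σ Q(x) log₂(Q(x)/P(x))

Computing term by term:
  Q(1)·log₂(Q(1)/P(1)) = 0.1074·log₂(0.1074/0.0506) = 0.11661
  Q(2)·log₂(Q(2)/P(2)) = 0.6487·log₂(0.6487/0.3144) = 0.67786
  Q(3)·log₂(Q(3)/P(3)) = 0.0173·log₂(0.0173/0.0202) = -0.00387
  Q(4)·log₂(Q(4)/P(4)) = 0.1587·log₂(0.1587/0.3451) = -0.17786
  Q(5)·log₂(Q(5)/P(5)) = 0.0679·log₂(0.0679/0.2697) = -0.13511

D_KL(Q||P) = 0.11661 + 0.67786 - 0.00387 - 0.17786 - 0.13511 = 0.47763 ≈ 0.4776 bits

These are NOT equal (difference: 0.0669 bits). KL divergence is asymmetric: D_KL(P||Q) ≠ D_KL(Q||P) in general.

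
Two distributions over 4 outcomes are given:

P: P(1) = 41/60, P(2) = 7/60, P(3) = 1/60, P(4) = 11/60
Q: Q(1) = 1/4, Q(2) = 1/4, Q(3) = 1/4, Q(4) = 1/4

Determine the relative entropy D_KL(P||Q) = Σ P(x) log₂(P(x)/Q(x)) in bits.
0.7159 bits

D_KL(P||Q) = Σ P(x) log₂(P(x)/Q(x))

Computing term by term:
  P(1)·log₂(P(1)/Q(1)) = (41/60)·log₂((41/60)/(1/4)) = 0.99129
  P(2)·log₂(P(2)/Q(2)) = (7/60)·log₂((7/60)/(1/4)) = -0.12828
  P(3)·log₂(P(3)/Q(3)) = (1/60)·log₂((1/60)/(1/4)) = -0.06511
  P(4)·log₂(P(4)/Q(4)) = (11/60)·log₂((11/60)/(1/4)) = -0.08203

D_KL(P||Q) = 0.99129 - 0.12828 - 0.06511 - 0.08203 = 0.71587 ≈ 0.7159 bits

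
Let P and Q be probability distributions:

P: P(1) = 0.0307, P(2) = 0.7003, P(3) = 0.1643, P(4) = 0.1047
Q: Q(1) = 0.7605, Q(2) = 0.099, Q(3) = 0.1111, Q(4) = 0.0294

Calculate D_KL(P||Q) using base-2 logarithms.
2.1190 bits

D_KL(P||Q) = Σ P(x) log₂(P(x)/Q(x))

Computing term by term:
  P(1)·log₂(P(1)/Q(1)) = 0.0307·log₂(0.0307/0.7605) = -0.14216
  P(2)·log₂(P(2)/Q(2)) = 0.7003·log₂(0.7003/0.099) = 1.97658
  P(3)·log₂(P(3)/Q(3)) = 0.1643·log₂(0.1643/0.1111) = 0.09274
  P(4)·log₂(P(4)/Q(4)) = 0.1047·log₂(0.1047/0.0294) = 0.19185

D_KL(P||Q) = -0.14216 + 1.97658 + 0.09274 + 0.19185 = 2.11901 ≈ 2.1190 bits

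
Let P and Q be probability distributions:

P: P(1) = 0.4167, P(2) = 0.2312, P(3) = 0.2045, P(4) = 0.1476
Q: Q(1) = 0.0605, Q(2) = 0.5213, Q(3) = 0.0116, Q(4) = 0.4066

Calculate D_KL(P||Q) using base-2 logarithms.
1.5197 bits

D_KL(P||Q) = Σ P(x) log₂(P(x)/Q(x))

Computing term by term:
  P(1)·log₂(P(1)/Q(1)) = 0.4167·log₂(0.4167/0.0605) = 1.16009
  P(2)·log₂(P(2)/Q(2)) = 0.2312·log₂(0.2312/0.5213) = -0.27119
  P(3)·log₂(P(3)/Q(3)) = 0.2045·log₂(0.2045/0.0116) = 0.84661
  P(4)·log₂(P(4)/Q(4)) = 0.1476·log₂(0.1476/0.4066) = -0.21578

D_KL(P||Q) = 1.16009 - 0.27119 + 0.84661 - 0.21578 = 1.51973 ≈ 1.5197 bits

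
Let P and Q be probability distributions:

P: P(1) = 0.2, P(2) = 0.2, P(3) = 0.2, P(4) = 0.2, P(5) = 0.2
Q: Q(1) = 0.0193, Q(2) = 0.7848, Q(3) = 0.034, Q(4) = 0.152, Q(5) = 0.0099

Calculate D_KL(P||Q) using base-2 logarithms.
1.7380 bits

D_KL(P||Q) = Σ P(x) log₂(P(x)/Q(x))

Computing term by term:
  P(1)·log₂(P(1)/Q(1)) = 0.2·log₂(0.2/0.0193) = 0.67467
  P(2)·log₂(P(2)/Q(2)) = 0.2·log₂(0.2/0.7848) = -0.39447
  P(3)·log₂(P(3)/Q(3)) = 0.2·log₂(0.2/0.034) = 0.51128
  P(4)·log₂(P(4)/Q(4)) = 0.2·log₂(0.2/0.152) = 0.07919
  P(5)·log₂(P(5)/Q(5)) = 0.2·log₂(0.2/0.0099) = 0.86729

D_KL(P||Q) = 0.67467 - 0.39447 + 0.51128 + 0.07919 + 0.86729 = 1.73796 ≈ 1.7380 bits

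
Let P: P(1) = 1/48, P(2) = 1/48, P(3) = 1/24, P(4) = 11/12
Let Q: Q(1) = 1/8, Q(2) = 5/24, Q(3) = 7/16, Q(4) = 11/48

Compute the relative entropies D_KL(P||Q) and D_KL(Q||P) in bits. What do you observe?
D_KL(P||Q) = 1.5689 bits, D_KL(Q||P) = 2.0410 bits. The two directions give different values (D_KL(Q||P) exceeds D_KL(P||Q) by 0.4721 bits): KL divergence is asymmetric.

D_KL(P||Q) = Σ P(x) log₂(P(x)/Q(x))

Computing term by term:
  P(1)·log₂(P(1)/Q(1)) = (1/48)·log₂((1/48)/(1/8)) = -0.05385
  P(2)·log₂(P(2)/Q(2)) = (1/48)·log₂((1/48)/(5/24)) = -0.06921
  P(3)·log₂(P(3)/Q(3)) = (1/24)·log₂((1/24)/(7/16)) = -0.14135
  P(4)·log₂(P(4)/Q(4)) = (11/12)·log₂((11/12)/(11/48)) = 1.83333

D_KL(P||Q) = -0.05385 - 0.06921 - 0.14135 + 1.83333 = 1.56892 ≈ 1.5689 bits

D_KL(Q||P) = Σ Q(x) log₂(Q(x)/P(x))

Computing term by term:
  Q(1)·log₂(Q(1)/P(1)) = (1/8)·log₂((1/8)/(1/48)) = 0.32312
  Q(2)·log₂(Q(2)/P(2)) = (5/24)·log₂((5/24)/(1/48)) = 0.69207
  Q(3)·log₂(Q(3)/P(3)) = (7/16)·log₂((7/16)/(1/24)) = 1.48414
  Q(4)·log₂(Q(4)/P(4)) = (11/48)·log₂((11/48)/(11/12)) = -0.45833

D_KL(Q||P) = 0.32312 + 0.69207 + 1.48414 - 0.45833 = 2.04100 ≈ 2.0410 bits

These are NOT equal (difference: 0.4721 bits). KL divergence is asymmetric: D_KL(P||Q) ≠ D_KL(Q||P) in general.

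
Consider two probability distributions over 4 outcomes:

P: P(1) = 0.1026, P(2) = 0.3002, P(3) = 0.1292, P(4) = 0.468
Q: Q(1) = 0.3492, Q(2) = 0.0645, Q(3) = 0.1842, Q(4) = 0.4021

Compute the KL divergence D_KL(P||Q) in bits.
0.5211 bits

D_KL(P||Q) = Σ P(x) log₂(P(x)/Q(x))

Computing term by term:
  P(1)·log₂(P(1)/Q(1)) = 0.1026·log₂(0.1026/0.3492) = -0.18130
  P(2)·log₂(P(2)/Q(2)) = 0.3002·log₂(0.3002/0.0645) = 0.66601
  P(3)·log₂(P(3)/Q(3)) = 0.1292·log₂(0.1292/0.1842) = -0.06611
  P(4)·log₂(P(4)/Q(4)) = 0.468·log₂(0.468/0.4021) = 0.10247

D_KL(P||Q) = -0.18130 + 0.66601 - 0.06611 + 0.10247 = 0.52107 ≈ 0.5211 bits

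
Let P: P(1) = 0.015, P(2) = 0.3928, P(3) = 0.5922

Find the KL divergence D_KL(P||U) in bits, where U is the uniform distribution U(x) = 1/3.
0.5169 bits

U(i) = 1/3 for all i

D_KL(P||U) = Σ P(x) log₂(P(x) / (1/3))
           = Σ P(x) log₂(P(x)) + log₂(3)
           = log₂(3) - H(P)

H(P) = -Σ P(x) log₂(P(x)):
  -P(1)·log₂(P(1)) = -(0.015)·log₂(0.015) = 0.09088
  -P(2)·log₂(P(2)) = -(0.3928)·log₂(0.3928) = 0.52955
  -P(3)·log₂(P(3)) = -(0.5922)·log₂(0.5922) = 0.44761
H(P) = 0.09088 + 0.52955 + 0.44761 = 1.06804 bits

log₂(3) = 1.58496 bits

D_KL(P||U) = 1.58496 - 1.06804 = 0.51692 ≈ 0.5169 bits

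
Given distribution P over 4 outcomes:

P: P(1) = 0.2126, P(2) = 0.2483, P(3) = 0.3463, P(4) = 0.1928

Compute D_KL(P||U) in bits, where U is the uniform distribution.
0.0384 bits

U(i) = 1/4 for all i

D_KL(P||U) = Σ P(x) log₂(P(x) / (1/4))
           = Σ P(x) log₂(P(x)) + log₂(4)
           = log₂(4) - H(P)

H(P) = -Σ P(x) log₂(P(x)):
  -P(1)·log₂(P(1)) = -(0.2126)·log₂(0.2126) = 0.47490
  -P(2)·log₂(P(2)) = -(0.2483)·log₂(0.2483) = 0.49904
  -P(3)·log₂(P(3)) = -(0.3463)·log₂(0.3463) = 0.52981
  -P(4)·log₂(P(4)) = -(0.1928)·log₂(0.1928) = 0.45787
H(P) = 0.47490 + 0.49904 + 0.52981 + 0.45787 = 1.96162 bits

log₂(4) = 2.00000 bits

D_KL(P||U) = 2.00000 - 1.96162 = 0.03838 ≈ 0.0384 bits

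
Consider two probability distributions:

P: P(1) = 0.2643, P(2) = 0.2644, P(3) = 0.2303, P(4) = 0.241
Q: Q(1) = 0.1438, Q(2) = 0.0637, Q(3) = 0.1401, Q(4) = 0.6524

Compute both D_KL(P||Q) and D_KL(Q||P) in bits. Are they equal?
D_KL(P||Q) = 0.5939 bits, D_KL(Q||P) = 0.5798 bits. No, they are not equal.

D_KL(P||Q) = Σ P(x) log₂(P(x)/Q(x))

Computing term by term:
  P(1)·log₂(P(1)/Q(1)) = 0.2643·log₂(0.2643/0.1438) = 0.23209
  P(2)·log₂(P(2)/Q(2)) = 0.2644·log₂(0.2644/0.0637) = 0.54291
  P(3)·log₂(P(3)/Q(3)) = 0.2303·log₂(0.2303/0.1401) = 0.16514
  P(4)·log₂(P(4)/Q(4)) = 0.241·log₂(0.241/0.6524) = -0.34625

D_KL(P||Q) = 0.23209 + 0.54291 + 0.16514 - 0.34625 = 0.59389 ≈ 0.5939 bits

D_KL(Q||P) = Σ Q(x) log₂(Q(x)/P(x))

Computing term by term:
  Q(1)·log₂(Q(1)/P(1)) = 0.1438·log₂(0.1438/0.2643) = -0.12627
  Q(2)·log₂(Q(2)/P(2)) = 0.0637·log₂(0.0637/0.2644) = -0.13080
  Q(3)·log₂(Q(3)/P(3)) = 0.1401·log₂(0.1401/0.2303) = -0.10046
  Q(4)·log₂(Q(4)/P(4)) = 0.6524·log₂(0.6524/0.241) = 0.93732

D_KL(Q||P) = -0.12627 - 0.13080 - 0.10046 + 0.93732 = 0.57979 ≈ 0.5798 bits

These are NOT equal (difference: 0.0141 bits). KL divergence is asymmetric: D_KL(P||Q) ≠ D_KL(Q||P) in general.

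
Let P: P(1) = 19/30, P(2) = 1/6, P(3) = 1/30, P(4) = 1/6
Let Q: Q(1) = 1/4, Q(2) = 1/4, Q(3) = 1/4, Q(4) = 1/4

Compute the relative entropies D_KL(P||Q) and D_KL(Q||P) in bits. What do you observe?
D_KL(P||Q) = 0.5574 bits, D_KL(Q||P) = 0.6839 bits. The two directions give different values (D_KL(Q||P) exceeds D_KL(P||Q) by 0.1265 bits): KL divergence is asymmetric.

D_KL(P||Q) = Σ P(x) log₂(P(x)/Q(x))

Computing term by term:
  P(1)·log₂(P(1)/Q(1)) = (19/30)·log₂((19/30)/(1/4)) = 0.84932
  P(2)·log₂(P(2)/Q(2)) = (1/6)·log₂((1/6)/(1/4)) = -0.09749
  P(3)·log₂(P(3)/Q(3)) = (1/30)·log₂((1/30)/(1/4)) = -0.09690
  P(4)·log₂(P(4)/Q(4)) = (1/6)·log₂((1/6)/(1/4)) = -0.09749

D_KL(P||Q) = 0.84932 - 0.09749 - 0.09690 - 0.09749 = 0.55744 ≈ 0.5574 bits

D_KL(Q||P) = Σ Q(x) log₂(Q(x)/P(x))

Computing term by term:
  Q(1)·log₂(Q(1)/P(1)) = (1/4)·log₂((1/4)/(19/30)) = -0.33526
  Q(2)·log₂(Q(2)/P(2)) = (1/4)·log₂((1/4)/(1/6)) = 0.14624
  Q(3)·log₂(Q(3)/P(3)) = (1/4)·log₂((1/4)/(1/30)) = 0.72672
  Q(4)·log₂(Q(4)/P(4)) = (1/4)·log₂((1/4)/(1/6)) = 0.14624

D_KL(Q||P) = -0.33526 + 0.14624 + 0.72672 + 0.14624 = 0.68394 ≈ 0.6839 bits

These are NOT equal (difference: 0.1265 bits). KL divergence is asymmetric: D_KL(P||Q) ≠ D_KL(Q||P) in general.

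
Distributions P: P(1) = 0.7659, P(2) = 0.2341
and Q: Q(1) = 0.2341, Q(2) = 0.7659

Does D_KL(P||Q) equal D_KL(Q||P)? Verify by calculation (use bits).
D_KL(P||Q) = 0.9094 bits, D_KL(Q||P) = 0.9094 bits. Yes — for this pair D_KL(P||Q) = D_KL(Q||P).

D_KL(P||Q) = Σ P(x) log₂(P(x)/Q(x))

Computing term by term:
  P(1)·log₂(P(1)/Q(1)) = 0.7659·log₂(0.7659/0.2341) = 1.30971
  P(2)·log₂(P(2)/Q(2)) = 0.2341·log₂(0.2341/0.7659) = -0.40032

D_KL(P||Q) = 1.30971 - 0.40032 = 0.90939 ≈ 0.9094 bits

D_KL(Q||P) = Σ Q(x) log₂(Q(x)/P(x))

Computing term by term:
  Q(1)·log₂(Q(1)/P(1)) = 0.2341·log₂(0.2341/0.7659) = -0.40032
  Q(2)·log₂(Q(2)/P(2)) = 0.7659·log₂(0.7659/0.2341) = 1.30971

D_KL(Q||P) = -0.40032 + 1.30971 = 0.90939 ≈ 0.9094 bits

These ARE equal here. Q is P with outcomes relabeled (Q(1) = P(2), Q(2) = P(1)) by a relabeling that is its own inverse, so the two sums contain exactly the same terms in a different order. This is a special case — KL divergence is not symmetric in general: D_KL(P||Q) ≠ D_KL(Q||P) for most P, Q.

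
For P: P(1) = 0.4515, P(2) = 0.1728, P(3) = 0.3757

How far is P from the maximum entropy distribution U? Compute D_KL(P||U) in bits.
0.0987 bits

U(i) = 1/3 for all i

D_KL(P||U) = Σ P(x) log₂(P(x) / (1/3))
           = Σ P(x) log₂(P(x)) + log₂(3)
           = log₂(3) - H(P)

H(P) = -Σ P(x) log₂(P(x)):
  -P(1)·log₂(P(1)) = -(0.4515)·log₂(0.4515) = 0.51796
  -P(2)·log₂(P(2)) = -(0.1728)·log₂(0.1728) = 0.43767
  -P(3)·log₂(P(3)) = -(0.3757)·log₂(0.3757) = 0.53062
H(P) = 0.51796 + 0.43767 + 0.53062 = 1.48625 bits

log₂(3) = 1.58496 bits

D_KL(P||U) = 1.58496 - 1.48625 = 0.09871 ≈ 0.0987 bits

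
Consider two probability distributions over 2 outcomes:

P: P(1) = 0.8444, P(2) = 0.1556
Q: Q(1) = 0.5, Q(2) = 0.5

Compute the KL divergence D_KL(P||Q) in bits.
0.3763 bits

D_KL(P||Q) = Σ P(x) log₂(P(x)/Q(x))

Computing term by term:
  P(1)·log₂(P(1)/Q(1)) = 0.8444·log₂(0.8444/0.5) = 0.63837
  P(2)·log₂(P(2)/Q(2)) = 0.1556·log₂(0.1556/0.5) = -0.26204

D_KL(P||Q) = 0.63837 - 0.26204 = 0.37633 ≈ 0.3763 bits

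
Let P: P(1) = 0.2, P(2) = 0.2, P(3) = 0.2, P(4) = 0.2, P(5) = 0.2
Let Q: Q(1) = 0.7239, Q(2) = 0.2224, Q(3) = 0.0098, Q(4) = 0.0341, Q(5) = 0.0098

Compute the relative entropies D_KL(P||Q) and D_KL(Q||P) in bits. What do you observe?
D_KL(P||Q) = 1.8491 bits, D_KL(Q||P) = 1.2052 bits. The two directions give different values (D_KL(P||Q) exceeds D_KL(Q||P) by 0.6439 bits): KL divergence is asymmetric.

D_KL(P||Q) = Σ P(x) log₂(P(x)/Q(x))

Computing term by term:
  P(1)·log₂(P(1)/Q(1)) = 0.2·log₂(0.2/0.7239) = -0.37116
  P(2)·log₂(P(2)/Q(2)) = 0.2·log₂(0.2/0.2224) = -0.03063
  P(3)·log₂(P(3)/Q(3)) = 0.2·log₂(0.2/0.0098) = 0.87021
  P(4)·log₂(P(4)/Q(4)) = 0.2·log₂(0.2/0.0341) = 0.51043
  P(5)·log₂(P(5)/Q(5)) = 0.2·log₂(0.2/0.0098) = 0.87021

D_KL(P||Q) = -0.37116 - 0.03063 + 0.87021 + 0.51043 + 0.87021 = 1.84906 ≈ 1.8491 bits

D_KL(Q||P) = Σ Q(x) log₂(Q(x)/P(x))

Computing term by term:
  Q(1)·log₂(Q(1)/P(1)) = 0.7239·log₂(0.7239/0.2) = 1.34341
  Q(2)·log₂(Q(2)/P(2)) = 0.2224·log₂(0.2224/0.2) = 0.03406
  Q(3)·log₂(Q(3)/P(3)) = 0.0098·log₂(0.0098/0.2) = -0.04264
  Q(4)·log₂(Q(4)/P(4)) = 0.0341·log₂(0.0341/0.2) = -0.08703
  Q(5)·log₂(Q(5)/P(5)) = 0.0098·log₂(0.0098/0.2) = -0.04264

D_KL(Q||P) = 1.34341 + 0.03406 - 0.04264 - 0.08703 - 0.04264 = 1.20516 ≈ 1.2052 bits

These are NOT equal (difference: 0.6439 bits). KL divergence is asymmetric: D_KL(P||Q) ≠ D_KL(Q||P) in general.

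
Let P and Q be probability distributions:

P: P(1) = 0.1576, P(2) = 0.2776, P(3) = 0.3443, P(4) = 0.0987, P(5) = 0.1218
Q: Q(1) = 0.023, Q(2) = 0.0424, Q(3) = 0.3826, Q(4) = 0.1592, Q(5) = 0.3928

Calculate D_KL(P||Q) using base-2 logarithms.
0.8639 bits

D_KL(P||Q) = Σ P(x) log₂(P(x)/Q(x))

Computing term by term:
  P(1)·log₂(P(1)/Q(1)) = 0.1576·log₂(0.1576/0.023) = 0.43759
  P(2)·log₂(P(2)/Q(2)) = 0.2776·log₂(0.2776/0.0424) = 0.75254
  P(3)·log₂(P(3)/Q(3)) = 0.3443·log₂(0.3443/0.3826) = -0.05239
  P(4)·log₂(P(4)/Q(4)) = 0.0987·log₂(0.0987/0.1592) = -0.06808
  P(5)·log₂(P(5)/Q(5)) = 0.1218·log₂(0.1218/0.3928) = -0.20575

D_KL(P||Q) = 0.43759 + 0.75254 - 0.05239 - 0.06808 - 0.20575 = 0.86391 ≈ 0.8639 bits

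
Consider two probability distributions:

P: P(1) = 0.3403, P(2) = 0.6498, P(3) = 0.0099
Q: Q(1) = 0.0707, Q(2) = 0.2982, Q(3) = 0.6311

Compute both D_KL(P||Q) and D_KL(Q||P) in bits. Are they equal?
D_KL(P||Q) = 1.4423 bits, D_KL(Q||P) = 3.2876 bits. No, they are not equal.

D_KL(P||Q) = Σ P(x) log₂(P(x)/Q(x))

Computing term by term:
  P(1)·log₂(P(1)/Q(1)) = 0.3403·log₂(0.3403/0.0707) = 0.77147
  P(2)·log₂(P(2)/Q(2)) = 0.6498·log₂(0.6498/0.2982) = 0.73019
  P(3)·log₂(P(3)/Q(3)) = 0.0099·log₂(0.0099/0.6311) = -0.05934

D_KL(P||Q) = 0.77147 + 0.73019 - 0.05934 = 1.44232 ≈ 1.4423 bits

D_KL(Q||P) = Σ Q(x) log₂(Q(x)/P(x))

Computing term by term:
  Q(1)·log₂(Q(1)/P(1)) = 0.0707·log₂(0.0707/0.3403) = -0.16028
  Q(2)·log₂(Q(2)/P(2)) = 0.2982·log₂(0.2982/0.6498) = -0.33509
  Q(3)·log₂(Q(3)/P(3)) = 0.6311·log₂(0.6311/0.0099) = 3.78300

D_KL(Q||P) = -0.16028 - 0.33509 + 3.78300 = 3.28763 ≈ 3.2876 bits

These are NOT equal (difference: 1.8453 bits). KL divergence is asymmetric: D_KL(P||Q) ≠ D_KL(Q||P) in general.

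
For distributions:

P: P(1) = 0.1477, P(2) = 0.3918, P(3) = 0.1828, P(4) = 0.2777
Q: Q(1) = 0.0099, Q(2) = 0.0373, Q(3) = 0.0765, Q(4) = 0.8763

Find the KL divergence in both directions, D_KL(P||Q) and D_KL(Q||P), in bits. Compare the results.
D_KL(P||Q) = 1.6746 bits, D_KL(Q||P) = 1.1915 bits. D_KL(P||Q) is larger than D_KL(Q||P) by 0.4831 bits; the two directions differ.

D_KL(P||Q) = Σ P(x) log₂(P(x)/Q(x))

Computing term by term:
  P(1)·log₂(P(1)/Q(1)) = 0.1477·log₂(0.1477/0.0099) = 0.57590
  P(2)·log₂(P(2)/Q(2)) = 0.3918·log₂(0.3918/0.0373) = 1.32933
  P(3)·log₂(P(3)/Q(3)) = 0.1828·log₂(0.1828/0.0765) = 0.22973
  P(4)·log₂(P(4)/Q(4)) = 0.2777·log₂(0.2777/0.8763) = -0.46040

D_KL(P||Q) = 0.57590 + 1.32933 + 0.22973 - 0.46040 = 1.67456 ≈ 1.6746 bits

D_KL(Q||P) = Σ Q(x) log₂(Q(x)/P(x))

Computing term by term:
  Q(1)·log₂(Q(1)/P(1)) = 0.0099·log₂(0.0099/0.1477) = -0.03860
  Q(2)·log₂(Q(2)/P(2)) = 0.0373·log₂(0.0373/0.3918) = -0.12655
  Q(3)·log₂(Q(3)/P(3)) = 0.0765·log₂(0.0765/0.1828) = -0.09614
  Q(4)·log₂(Q(4)/P(4)) = 0.8763·log₂(0.8763/0.2777) = 1.45282

D_KL(Q||P) = -0.03860 - 0.12655 - 0.09614 + 1.45282 = 1.19153 ≈ 1.1915 bits

These are NOT equal (difference: 0.4831 bits). KL divergence is asymmetric: D_KL(P||Q) ≠ D_KL(Q||P) in general.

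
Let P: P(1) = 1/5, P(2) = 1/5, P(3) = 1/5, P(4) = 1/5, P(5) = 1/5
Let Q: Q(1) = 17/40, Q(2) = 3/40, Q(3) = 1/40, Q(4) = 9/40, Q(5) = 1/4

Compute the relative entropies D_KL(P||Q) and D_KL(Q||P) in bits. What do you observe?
D_KL(P||Q) = 0.5671 bits, D_KL(Q||P) = 0.3998 bits. The two directions give different values (D_KL(P||Q) exceeds D_KL(Q||P) by 0.1673 bits): KL divergence is asymmetric.

D_KL(P||Q) = Σ P(x) log₂(P(x)/Q(x))

Computing term by term:
  P(1)·log₂(P(1)/Q(1)) = (1/5)·log₂((1/5)/(17/40)) = -0.21749
  P(2)·log₂(P(2)/Q(2)) = (1/5)·log₂((1/5)/(3/40)) = 0.28301
  P(3)·log₂(P(3)/Q(3)) = (1/5)·log₂((1/5)/(1/40)) = 0.60000
  P(4)·log₂(P(4)/Q(4)) = (1/5)·log₂((1/5)/(9/40)) = -0.03399
  P(5)·log₂(P(5)/Q(5)) = (1/5)·log₂((1/5)/(1/4)) = -0.06439

D_KL(P||Q) = -0.21749 + 0.28301 + 0.60000 - 0.03399 - 0.06439 = 0.56714 ≈ 0.5671 bits

D_KL(Q||P) = Σ Q(x) log₂(Q(x)/P(x))

Computing term by term:
  Q(1)·log₂(Q(1)/P(1)) = (17/40)·log₂((17/40)/(1/5)) = 0.46217
  Q(2)·log₂(Q(2)/P(2)) = (3/40)·log₂((3/40)/(1/5)) = -0.10613
  Q(3)·log₂(Q(3)/P(3)) = (1/40)·log₂((1/40)/(1/5)) = -0.07500
  Q(4)·log₂(Q(4)/P(4)) = (9/40)·log₂((9/40)/(1/5)) = 0.03823
  Q(5)·log₂(Q(5)/P(5)) = (1/4)·log₂((1/4)/(1/5)) = 0.08048

D_KL(Q||P) = 0.46217 - 0.10613 - 0.07500 + 0.03823 + 0.08048 = 0.39975 ≈ 0.3998 bits

These are NOT equal (difference: 0.1673 bits). KL divergence is asymmetric: D_KL(P||Q) ≠ D_KL(Q||P) in general.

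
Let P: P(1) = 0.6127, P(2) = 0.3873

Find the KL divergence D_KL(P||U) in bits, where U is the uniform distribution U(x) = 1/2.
0.0370 bits

U(i) = 1/2 for all i

D_KL(P||U) = Σ P(x) log₂(P(x) / (1/2))
           = Σ P(x) log₂(P(x)) + log₂(2)
           = log₂(2) - H(P)

H(P) = -Σ P(x) log₂(P(x)):
  -P(1)·log₂(P(1)) = -(0.6127)·log₂(0.6127) = 0.43302
  -P(2)·log₂(P(2)) = -(0.3873)·log₂(0.3873) = 0.53001
H(P) = 0.43302 + 0.53001 = 0.96303 bits

log₂(2) = 1.00000 bits

D_KL(P||U) = 1.00000 - 0.96303 = 0.03697 ≈ 0.0370 bits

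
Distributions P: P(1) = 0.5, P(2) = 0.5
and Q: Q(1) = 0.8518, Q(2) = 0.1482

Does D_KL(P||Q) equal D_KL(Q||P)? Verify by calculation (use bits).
D_KL(P||Q) = 0.4929 bits, D_KL(Q||P) = 0.3947 bits. No — D_KL(P||Q) ≠ D_KL(Q||P) for this pair.

D_KL(P||Q) = Σ P(x) log₂(P(x)/Q(x))

Computing term by term:
  P(1)·log₂(P(1)/Q(1)) = 0.5·log₂(0.5/0.8518) = -0.38429
  P(2)·log₂(P(2)/Q(2)) = 0.5·log₂(0.5/0.1482) = 0.87719

D_KL(P||Q) = -0.38429 + 0.87719 = 0.49290 ≈ 0.4929 bits

D_KL(Q||P) = Σ Q(x) log₂(Q(x)/P(x))

Computing term by term:
  Q(1)·log₂(Q(1)/P(1)) = 0.8518·log₂(0.8518/0.5) = 0.65468
  Q(2)·log₂(Q(2)/P(2)) = 0.1482·log₂(0.1482/0.5) = -0.26000

D_KL(Q||P) = 0.65468 - 0.26000 = 0.39468 ≈ 0.3947 bits

These are NOT equal (difference: 0.0982 bits). KL divergence is asymmetric: D_KL(P||Q) ≠ D_KL(Q||P) in general.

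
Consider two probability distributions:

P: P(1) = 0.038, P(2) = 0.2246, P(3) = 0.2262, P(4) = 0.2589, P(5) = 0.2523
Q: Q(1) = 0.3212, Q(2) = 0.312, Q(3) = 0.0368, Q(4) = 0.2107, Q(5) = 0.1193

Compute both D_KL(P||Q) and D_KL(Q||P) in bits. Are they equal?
D_KL(P||Q) = 0.7187 bits, D_KL(Q||P) = 0.8491 bits. No, they are not equal.

D_KL(P||Q) = Σ P(x) log₂(P(x)/Q(x))

Computing term by term:
  P(1)·log₂(P(1)/Q(1)) = 0.038·log₂(0.038/0.3212) = -0.11702
  P(2)·log₂(P(2)/Q(2)) = 0.2246·log₂(0.2246/0.312) = -0.10650
  P(3)·log₂(P(3)/Q(3)) = 0.2262·log₂(0.2262/0.0368) = 0.59260
  P(4)·log₂(P(4)/Q(4)) = 0.2589·log₂(0.2589/0.2107) = 0.07695
  P(5)·log₂(P(5)/Q(5)) = 0.2523·log₂(0.2523/0.1193) = 0.27262

D_KL(P||Q) = -0.11702 - 0.10650 + 0.59260 + 0.07695 + 0.27262 = 0.71865 ≈ 0.7187 bits

D_KL(Q||P) = Σ Q(x) log₂(Q(x)/P(x))

Computing term by term:
  Q(1)·log₂(Q(1)/P(1)) = 0.3212·log₂(0.3212/0.038) = 0.98910
  Q(2)·log₂(Q(2)/P(2)) = 0.312·log₂(0.312/0.2246) = 0.14795
  Q(3)·log₂(Q(3)/P(3)) = 0.0368·log₂(0.0368/0.2262) = -0.09641
  Q(4)·log₂(Q(4)/P(4)) = 0.2107·log₂(0.2107/0.2589) = -0.06262
  Q(5)·log₂(Q(5)/P(5)) = 0.1193·log₂(0.1193/0.2523) = -0.12891

D_KL(Q||P) = 0.98910 + 0.14795 - 0.09641 - 0.06262 - 0.12891 = 0.84911 ≈ 0.8491 bits

These are NOT equal (difference: 0.1304 bits). KL divergence is asymmetric: D_KL(P||Q) ≠ D_KL(Q||P) in general.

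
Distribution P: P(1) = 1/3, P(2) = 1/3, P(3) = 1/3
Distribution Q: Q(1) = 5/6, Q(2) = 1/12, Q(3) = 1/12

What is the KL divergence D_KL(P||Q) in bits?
0.8927 bits

D_KL(P||Q) = Σ P(x) log₂(P(x)/Q(x))

Computing term by term:
  P(1)·log₂(P(1)/Q(1)) = (1/3)·log₂((1/3)/(5/6)) = -0.44064
  P(2)·log₂(P(2)/Q(2)) = (1/3)·log₂((1/3)/(1/12)) = 0.66667
  P(3)·log₂(P(3)/Q(3)) = (1/3)·log₂((1/3)/(1/12)) = 0.66667

D_KL(P||Q) = -0.44064 + 0.66667 + 0.66667 = 0.89270 ≈ 0.8927 bits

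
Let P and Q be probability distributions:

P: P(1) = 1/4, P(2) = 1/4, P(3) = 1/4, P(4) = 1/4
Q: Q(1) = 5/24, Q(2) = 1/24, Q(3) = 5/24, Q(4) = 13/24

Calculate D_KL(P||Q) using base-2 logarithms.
0.4989 bits

D_KL(P||Q) = Σ P(x) log₂(P(x)/Q(x))

Computing term by term:
  P(1)·log₂(P(1)/Q(1)) = (1/4)·log₂((1/4)/(5/24)) = 0.06576
  P(2)·log₂(P(2)/Q(2)) = (1/4)·log₂((1/4)/(1/24)) = 0.64624
  P(3)·log₂(P(3)/Q(3)) = (1/4)·log₂((1/4)/(5/24)) = 0.06576
  P(4)·log₂(P(4)/Q(4)) = (1/4)·log₂((1/4)/(13/24)) = -0.27887

D_KL(P||Q) = 0.06576 + 0.64624 + 0.06576 - 0.27887 = 0.49889 ≈ 0.4989 bits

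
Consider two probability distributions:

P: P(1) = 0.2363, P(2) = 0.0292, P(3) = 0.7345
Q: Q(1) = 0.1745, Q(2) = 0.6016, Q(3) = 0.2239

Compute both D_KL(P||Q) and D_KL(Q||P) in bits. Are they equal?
D_KL(P||Q) = 1.2348 bits, D_KL(Q||P) = 2.1658 bits. No, they are not equal.

D_KL(P||Q) = Σ P(x) log₂(P(x)/Q(x))

Computing term by term:
  P(1)·log₂(P(1)/Q(1)) = 0.2363·log₂(0.2363/0.1745) = 0.10336
  P(2)·log₂(P(2)/Q(2)) = 0.0292·log₂(0.0292/0.6016) = -0.12745
  P(3)·log₂(P(3)/Q(3)) = 0.7345·log₂(0.7345/0.2239) = 1.25887

D_KL(P||Q) = 0.10336 - 0.12745 + 1.25887 = 1.23478 ≈ 1.2348 bits

D_KL(Q||P) = Σ Q(x) log₂(Q(x)/P(x))

Computing term by term:
  Q(1)·log₂(Q(1)/P(1)) = 0.1745·log₂(0.1745/0.2363) = -0.07633
  Q(2)·log₂(Q(2)/P(2)) = 0.6016·log₂(0.6016/0.0292) = 2.62584
  Q(3)·log₂(Q(3)/P(3)) = 0.2239·log₂(0.2239/0.7345) = -0.38374

D_KL(Q||P) = -0.07633 + 2.62584 - 0.38374 = 2.16577 ≈ 2.1658 bits

These are NOT equal (difference: 0.9310 bits). KL divergence is asymmetric: D_KL(P||Q) ≠ D_KL(Q||P) in general.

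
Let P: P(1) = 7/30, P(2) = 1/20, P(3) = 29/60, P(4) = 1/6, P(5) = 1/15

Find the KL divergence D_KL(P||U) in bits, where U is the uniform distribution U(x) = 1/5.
0.4177 bits

U(i) = 1/5 for all i

D_KL(P||U) = Σ P(x) log₂(P(x) / (1/5))
           = Σ P(x) log₂(P(x)) + log₂(5)
           = log₂(5) - H(P)

H(P) = -Σ P(x) log₂(P(x)):
  -P(1)·log₂(P(1)) = -(7/30)·log₂(7/30) = 0.48989
  -P(2)·log₂(P(2)) = -(1/20)·log₂(1/20) = 0.21610
  -P(3)·log₂(P(3)) = -(29/60)·log₂(29/60) = 0.50697
  -P(4)·log₂(P(4)) = -(1/6)·log₂(1/6) = 0.43083
  -P(5)·log₂(P(5)) = -(1/15)·log₂(1/15) = 0.26046
H(P) = 0.48989 + 0.21610 + 0.50697 + 0.43083 + 0.26046 = 1.90425 bits

log₂(5) = 2.32193 bits

D_KL(P||U) = 2.32193 - 1.90425 = 0.41768 ≈ 0.4177 bits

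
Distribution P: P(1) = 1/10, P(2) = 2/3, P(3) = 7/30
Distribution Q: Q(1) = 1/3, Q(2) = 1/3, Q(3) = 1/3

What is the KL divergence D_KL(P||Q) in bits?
0.3729 bits

D_KL(P||Q) = Σ P(x) log₂(P(x)/Q(x))

Computing term by term:
  P(1)·log₂(P(1)/Q(1)) = (1/10)·log₂((1/10)/(1/3)) = -0.17370
  P(2)·log₂(P(2)/Q(2)) = (2/3)·log₂((2/3)/(1/3)) = 0.66667
  P(3)·log₂(P(3)/Q(3)) = (7/30)·log₂((7/30)/(1/3)) = -0.12007

D_KL(P||Q) = -0.17370 + 0.66667 - 0.12007 = 0.37290 ≈ 0.3729 bits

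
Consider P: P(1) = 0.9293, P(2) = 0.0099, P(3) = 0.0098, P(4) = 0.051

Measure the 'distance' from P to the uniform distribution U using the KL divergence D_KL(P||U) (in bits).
1.5514 bits

U(i) = 1/4 for all i

D_KL(P||U) = Σ P(x) log₂(P(x) / (1/4))
           = Σ P(x) log₂(P(x)) + log₂(4)
           = log₂(4) - H(P)

H(P) = -Σ P(x) log₂(P(x)):
  -P(1)·log₂(P(1)) = -(0.9293)·log₂(0.9293) = 0.09830
  -P(2)·log₂(P(2)) = -(0.0099)·log₂(0.0099) = 0.06592
  -P(3)·log₂(P(3)) = -(0.0098)·log₂(0.0098) = 0.06540
  -P(4)·log₂(P(4)) = -(0.051)·log₂(0.051) = 0.21896
H(P) = 0.09830 + 0.06592 + 0.06540 + 0.21896 = 0.44858 bits

log₂(4) = 2.00000 bits

D_KL(P||U) = 2.00000 - 0.44858 = 1.55142 ≈ 1.5514 bits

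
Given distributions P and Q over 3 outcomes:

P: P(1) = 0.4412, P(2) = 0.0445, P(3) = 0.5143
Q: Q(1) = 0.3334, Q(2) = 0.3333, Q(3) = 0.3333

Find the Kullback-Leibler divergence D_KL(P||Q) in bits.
0.3709 bits

D_KL(P||Q) = Σ P(x) log₂(P(x)/Q(x))

Computing term by term:
  P(1)·log₂(P(1)/Q(1)) = 0.4412·log₂(0.4412/0.3334) = 0.17832
  P(2)·log₂(P(2)/Q(2)) = 0.0445·log₂(0.0445/0.3333) = -0.12927
  P(3)·log₂(P(3)/Q(3)) = 0.5143·log₂(0.5143/0.3333) = 0.32184

D_KL(P||Q) = 0.17832 - 0.12927 + 0.32184 = 0.37089 ≈ 0.3709 bits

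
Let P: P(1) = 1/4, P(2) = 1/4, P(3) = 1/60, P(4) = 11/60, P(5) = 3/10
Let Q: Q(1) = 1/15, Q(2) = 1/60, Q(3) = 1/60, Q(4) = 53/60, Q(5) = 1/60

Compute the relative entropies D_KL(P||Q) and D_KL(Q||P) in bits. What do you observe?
D_KL(P||Q) = 2.2885 bits, D_KL(Q||P) = 1.7421 bits. The two directions give different values (D_KL(P||Q) exceeds D_KL(Q||P) by 0.5464 bits): KL divergence is asymmetric.

D_KL(P||Q) = Σ P(x) log₂(P(x)/Q(x))

Computing term by term:
  P(1)·log₂(P(1)/Q(1)) = (1/4)·log₂((1/4)/(1/15)) = 0.47672
  P(2)·log₂(P(2)/Q(2)) = (1/4)·log₂((1/4)/(1/60)) = 0.97672
  P(3)·log₂(P(3)/Q(3)) = (1/60)·log₂((1/60)/(1/60)) = 0.00000
  P(4)·log₂(P(4)/Q(4)) = (11/60)·log₂((11/60)/(53/60)) = -0.41589
  P(5)·log₂(P(5)/Q(5)) = (3/10)·log₂((3/10)/(1/60)) = 1.25098

D_KL(P||Q) = 0.47672 + 0.97672 + 0.00000 - 0.41589 + 1.25098 = 2.28853 ≈ 2.2885 bits

D_KL(Q||P) = Σ Q(x) log₂(Q(x)/P(x))

Computing term by term:
  Q(1)·log₂(Q(1)/P(1)) = (1/15)·log₂((1/15)/(1/4)) = -0.12713
  Q(2)·log₂(Q(2)/P(2)) = (1/60)·log₂((1/60)/(1/4)) = -0.06511
  Q(3)·log₂(Q(3)/P(3)) = (1/60)·log₂((1/60)/(1/60)) = 0.00000
  Q(4)·log₂(Q(4)/P(4)) = (53/60)·log₂((53/60)/(11/60)) = 2.00383
  Q(5)·log₂(Q(5)/P(5)) = (1/60)·log₂((1/60)/(3/10)) = -0.06950

D_KL(Q||P) = -0.12713 - 0.06511 + 0.00000 + 2.00383 - 0.06950 = 1.74209 ≈ 1.7421 bits

These are NOT equal (difference: 0.5464 bits). KL divergence is asymmetric: D_KL(P||Q) ≠ D_KL(Q||P) in general.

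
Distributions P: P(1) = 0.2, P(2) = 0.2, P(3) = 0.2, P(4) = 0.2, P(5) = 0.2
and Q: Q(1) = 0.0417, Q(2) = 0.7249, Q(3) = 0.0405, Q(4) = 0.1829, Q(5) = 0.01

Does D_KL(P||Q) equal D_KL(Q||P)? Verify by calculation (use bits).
D_KL(P||Q) = 1.4318 bits, D_KL(Q||P) = 1.0923 bits. No — D_KL(P||Q) ≠ D_KL(Q||P) for this pair.

D_KL(P||Q) = Σ P(x) log₂(P(x)/Q(x))

Computing term by term:
  P(1)·log₂(P(1)/Q(1)) = 0.2·log₂(0.2/0.0417) = 0.45238
  P(2)·log₂(P(2)/Q(2)) = 0.2·log₂(0.2/0.7249) = -0.37156
  P(3)·log₂(P(3)/Q(3)) = 0.2·log₂(0.2/0.0405) = 0.46080
  P(4)·log₂(P(4)/Q(4)) = 0.2·log₂(0.2/0.1829) = 0.02579
  P(5)·log₂(P(5)/Q(5)) = 0.2·log₂(0.2/0.01) = 0.86439

D_KL(P||Q) = 0.45238 - 0.37156 + 0.46080 + 0.02579 + 0.86439 = 1.43180 ≈ 1.4318 bits

D_KL(Q||P) = Σ Q(x) log₂(Q(x)/P(x))

Computing term by term:
  Q(1)·log₂(Q(1)/P(1)) = 0.0417·log₂(0.0417/0.2) = -0.09432
  Q(2)·log₂(Q(2)/P(2)) = 0.7249·log₂(0.7249/0.2) = 1.34671
  Q(3)·log₂(Q(3)/P(3)) = 0.0405·log₂(0.0405/0.2) = -0.09331
  Q(4)·log₂(Q(4)/P(4)) = 0.1829·log₂(0.1829/0.2) = -0.02358
  Q(5)·log₂(Q(5)/P(5)) = 0.01·log₂(0.01/0.2) = -0.04322

D_KL(Q||P) = -0.09432 + 1.34671 - 0.09331 - 0.02358 - 0.04322 = 1.09228 ≈ 1.0923 bits

These are NOT equal (difference: 0.3395 bits). KL divergence is asymmetric: D_KL(P||Q) ≠ D_KL(Q||P) in general.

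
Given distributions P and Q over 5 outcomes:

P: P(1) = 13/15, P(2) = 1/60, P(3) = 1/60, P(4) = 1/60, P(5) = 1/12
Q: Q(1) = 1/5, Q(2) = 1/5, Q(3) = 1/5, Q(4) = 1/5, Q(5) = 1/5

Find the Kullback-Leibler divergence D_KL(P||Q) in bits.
1.5489 bits

D_KL(P||Q) = Σ P(x) log₂(P(x)/Q(x))

Computing term by term:
  P(1)·log₂(P(1)/Q(1)) = (13/15)·log₂((13/15)/(1/5)) = 1.83341
  P(2)·log₂(P(2)/Q(2)) = (1/60)·log₂((1/60)/(1/5)) = -0.05975
  P(3)·log₂(P(3)/Q(3)) = (1/60)·log₂((1/60)/(1/5)) = -0.05975
  P(4)·log₂(P(4)/Q(4)) = (1/60)·log₂((1/60)/(1/5)) = -0.05975
  P(5)·log₂(P(5)/Q(5)) = (1/12)·log₂((1/12)/(1/5)) = -0.10525

D_KL(P||Q) = 1.83341 - 0.05975 - 0.05975 - 0.05975 - 0.10525 = 1.54891 ≈ 1.5489 bits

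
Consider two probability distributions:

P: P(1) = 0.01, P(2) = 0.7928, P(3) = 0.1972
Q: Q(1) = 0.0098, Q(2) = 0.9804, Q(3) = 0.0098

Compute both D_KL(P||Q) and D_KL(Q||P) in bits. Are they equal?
D_KL(P||Q) = 0.6114 bits, D_KL(Q||P) = 0.2577 bits. No, they are not equal.

D_KL(P||Q) = Σ P(x) log₂(P(x)/Q(x))

Computing term by term:
  P(1)·log₂(P(1)/Q(1)) = 0.01·log₂(0.01/0.0098) = 0.00029
  P(2)·log₂(P(2)/Q(2)) = 0.7928·log₂(0.7928/0.9804) = -0.24292
  P(3)·log₂(P(3)/Q(3)) = 0.1972·log₂(0.1972/0.0098) = 0.85402

D_KL(P||Q) = 0.00029 - 0.24292 + 0.85402 = 0.61139 ≈ 0.6114 bits

D_KL(Q||P) = Σ Q(x) log₂(Q(x)/P(x))

Computing term by term:
  Q(1)·log₂(Q(1)/P(1)) = 0.0098·log₂(0.0098/0.01) = -0.00029
  Q(2)·log₂(Q(2)/P(2)) = 0.9804·log₂(0.9804/0.7928) = 0.30041
  Q(3)·log₂(Q(3)/P(3)) = 0.0098·log₂(0.0098/0.1972) = -0.04244

D_KL(Q||P) = -0.00029 + 0.30041 - 0.04244 = 0.25768 ≈ 0.2577 bits

These are NOT equal (difference: 0.3537 bits). KL divergence is asymmetric: D_KL(P||Q) ≠ D_KL(Q||P) in general.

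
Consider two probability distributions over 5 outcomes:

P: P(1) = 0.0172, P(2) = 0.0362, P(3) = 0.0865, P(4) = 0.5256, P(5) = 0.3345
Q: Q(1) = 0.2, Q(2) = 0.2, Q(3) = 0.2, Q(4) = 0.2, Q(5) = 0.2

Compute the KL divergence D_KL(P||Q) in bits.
0.7261 bits

D_KL(P||Q) = Σ P(x) log₂(P(x)/Q(x))

Computing term by term:
  P(1)·log₂(P(1)/Q(1)) = 0.0172·log₂(0.0172/0.2) = -0.06088
  P(2)·log₂(P(2)/Q(2)) = 0.0362·log₂(0.0362/0.2) = -0.08927
  P(3)·log₂(P(3)/Q(3)) = 0.0865·log₂(0.0865/0.2) = -0.10460
  P(4)·log₂(P(4)/Q(4)) = 0.5256·log₂(0.5256/0.2) = 0.73267
  P(5)·log₂(P(5)/Q(5)) = 0.3345·log₂(0.3345/0.2) = 0.24820

D_KL(P||Q) = -0.06088 - 0.08927 - 0.10460 + 0.73267 + 0.24820 = 0.72612 ≈ 0.7261 bits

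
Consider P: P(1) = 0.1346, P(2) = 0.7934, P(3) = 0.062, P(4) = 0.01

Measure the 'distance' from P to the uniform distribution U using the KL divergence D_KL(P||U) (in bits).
1.0305 bits

U(i) = 1/4 for all i

D_KL(P||U) = Σ P(x) log₂(P(x) / (1/4))
           = Σ P(x) log₂(P(x)) + log₂(4)
           = log₂(4) - H(P)

H(P) = -Σ P(x) log₂(P(x)):
  -P(1)·log₂(P(1)) = -(0.1346)·log₂(0.1346) = 0.38943
  -P(2)·log₂(P(2)) = -(0.7934)·log₂(0.7934) = 0.26490
  -P(3)·log₂(P(3)) = -(0.062)·log₂(0.062) = 0.24872
  -P(4)·log₂(P(4)) = -(0.01)·log₂(0.01) = 0.06644
H(P) = 0.38943 + 0.26490 + 0.24872 + 0.06644 = 0.96949 bits

log₂(4) = 2.00000 bits

D_KL(P||U) = 2.00000 - 0.96949 = 1.03051 ≈ 1.0305 bits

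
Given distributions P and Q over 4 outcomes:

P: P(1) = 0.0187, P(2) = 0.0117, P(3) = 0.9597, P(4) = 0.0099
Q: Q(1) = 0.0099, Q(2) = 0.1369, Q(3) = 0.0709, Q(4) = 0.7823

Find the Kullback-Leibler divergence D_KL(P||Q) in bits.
3.5205 bits

D_KL(P||Q) = Σ P(x) log₂(P(x)/Q(x))

Computing term by term:
  P(1)·log₂(P(1)/Q(1)) = 0.0187·log₂(0.0187/0.0099) = 0.01716
  P(2)·log₂(P(2)/Q(2)) = 0.0117·log₂(0.0117/0.1369) = -0.04152
  P(3)·log₂(P(3)/Q(3)) = 0.9597·log₂(0.9597/0.0709) = 3.60725
  P(4)·log₂(P(4)/Q(4)) = 0.0099·log₂(0.0099/0.7823) = -0.06241

D_KL(P||Q) = 0.01716 - 0.04152 + 3.60725 - 0.06241 = 3.52048 ≈ 3.5205 bits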